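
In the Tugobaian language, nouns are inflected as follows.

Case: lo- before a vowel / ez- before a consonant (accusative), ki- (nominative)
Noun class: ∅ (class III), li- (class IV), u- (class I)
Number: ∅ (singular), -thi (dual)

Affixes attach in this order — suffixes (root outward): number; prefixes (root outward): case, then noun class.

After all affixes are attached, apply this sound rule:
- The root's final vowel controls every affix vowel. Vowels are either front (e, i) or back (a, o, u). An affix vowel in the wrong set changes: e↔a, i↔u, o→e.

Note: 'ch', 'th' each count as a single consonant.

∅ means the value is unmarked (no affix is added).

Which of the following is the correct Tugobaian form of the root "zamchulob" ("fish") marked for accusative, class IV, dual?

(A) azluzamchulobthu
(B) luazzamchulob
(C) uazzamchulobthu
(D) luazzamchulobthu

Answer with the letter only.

D

Attach case accusative ez- (before consonant 'z') → ezzamchulob.
Attach noun class class IV li- → liezzamchulob.
Attach number dual -thi → liezzamchulobthi.
Apply vowel harmony: liezzamchulobthi → luazzamchulobthu.
So the correct form is luazzamchulobthu, option (D).
(C) uazzamchulobthu is wrong: it uses class I instead of class IV for noun class.
(A) azluzamchulobthu is wrong: it has the affixes in the wrong order.
(B) luazzamchulob is wrong: it uses singular instead of dual for number.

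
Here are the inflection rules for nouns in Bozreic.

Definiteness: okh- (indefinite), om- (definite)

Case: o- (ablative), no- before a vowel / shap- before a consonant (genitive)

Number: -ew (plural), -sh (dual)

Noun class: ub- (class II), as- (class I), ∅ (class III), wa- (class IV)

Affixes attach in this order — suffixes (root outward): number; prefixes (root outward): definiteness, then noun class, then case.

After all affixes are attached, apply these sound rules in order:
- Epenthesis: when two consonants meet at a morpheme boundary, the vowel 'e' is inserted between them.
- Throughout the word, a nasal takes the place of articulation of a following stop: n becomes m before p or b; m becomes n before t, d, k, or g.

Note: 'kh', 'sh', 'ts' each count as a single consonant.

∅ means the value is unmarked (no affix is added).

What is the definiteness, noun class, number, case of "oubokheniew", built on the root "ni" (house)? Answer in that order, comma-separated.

Segment: o-ub-okh-ni-ew.
definiteness: okh- → indefinite.
noun class: ub- → class II.
number: -ew → plural.
case: o- → ablative.

indefinite, class II, plural, ablative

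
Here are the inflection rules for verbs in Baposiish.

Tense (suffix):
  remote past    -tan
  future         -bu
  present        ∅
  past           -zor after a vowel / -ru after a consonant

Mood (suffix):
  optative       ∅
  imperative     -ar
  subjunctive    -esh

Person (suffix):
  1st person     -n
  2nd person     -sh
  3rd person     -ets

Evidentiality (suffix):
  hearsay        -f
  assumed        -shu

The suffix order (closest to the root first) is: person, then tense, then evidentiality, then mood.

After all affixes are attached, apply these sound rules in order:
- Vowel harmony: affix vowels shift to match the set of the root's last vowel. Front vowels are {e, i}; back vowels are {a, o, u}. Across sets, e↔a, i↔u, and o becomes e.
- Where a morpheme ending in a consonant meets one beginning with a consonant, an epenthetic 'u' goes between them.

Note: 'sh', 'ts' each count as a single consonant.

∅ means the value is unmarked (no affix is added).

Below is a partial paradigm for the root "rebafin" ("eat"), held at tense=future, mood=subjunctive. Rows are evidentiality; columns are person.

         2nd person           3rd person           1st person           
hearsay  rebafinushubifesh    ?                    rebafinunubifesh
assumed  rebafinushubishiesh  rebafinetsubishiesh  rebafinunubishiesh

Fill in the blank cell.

rebafinetsubifesh

Attach person 3rd person -ets → rebafinets.
Attach tense future -bu → rebafinetsbu.
Attach evidentiality hearsay -f → rebafinetsbuf.
Attach mood subjunctive -esh → rebafinetsbufesh.
Apply vowel harmony: rebafinetsbufesh → rebafinetsbifesh.
Apply epenthesis: rebafinetsbifesh → rebafinetsubifesh.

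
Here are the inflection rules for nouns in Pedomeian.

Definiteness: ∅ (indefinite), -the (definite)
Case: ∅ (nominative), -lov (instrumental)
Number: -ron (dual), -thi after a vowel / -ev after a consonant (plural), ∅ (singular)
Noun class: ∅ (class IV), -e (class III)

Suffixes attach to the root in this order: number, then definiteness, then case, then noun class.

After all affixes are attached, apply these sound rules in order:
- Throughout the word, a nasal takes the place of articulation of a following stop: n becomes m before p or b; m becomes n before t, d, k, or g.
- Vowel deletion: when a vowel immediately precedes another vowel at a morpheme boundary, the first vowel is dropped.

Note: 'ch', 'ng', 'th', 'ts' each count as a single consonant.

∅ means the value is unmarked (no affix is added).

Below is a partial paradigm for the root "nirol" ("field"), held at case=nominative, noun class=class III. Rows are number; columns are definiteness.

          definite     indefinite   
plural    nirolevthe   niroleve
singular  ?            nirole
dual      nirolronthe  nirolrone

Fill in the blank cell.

nirolthe

number = singular: zero marking, form stays nirol.
Attach definiteness definite -the → nirolthe.
case = nominative: zero marking, form stays nirolthe.
Attach noun class class III -e → nirolthee.
Nasal assimilation: no change.
Apply vowel deletion: nirolthee → nirolthe.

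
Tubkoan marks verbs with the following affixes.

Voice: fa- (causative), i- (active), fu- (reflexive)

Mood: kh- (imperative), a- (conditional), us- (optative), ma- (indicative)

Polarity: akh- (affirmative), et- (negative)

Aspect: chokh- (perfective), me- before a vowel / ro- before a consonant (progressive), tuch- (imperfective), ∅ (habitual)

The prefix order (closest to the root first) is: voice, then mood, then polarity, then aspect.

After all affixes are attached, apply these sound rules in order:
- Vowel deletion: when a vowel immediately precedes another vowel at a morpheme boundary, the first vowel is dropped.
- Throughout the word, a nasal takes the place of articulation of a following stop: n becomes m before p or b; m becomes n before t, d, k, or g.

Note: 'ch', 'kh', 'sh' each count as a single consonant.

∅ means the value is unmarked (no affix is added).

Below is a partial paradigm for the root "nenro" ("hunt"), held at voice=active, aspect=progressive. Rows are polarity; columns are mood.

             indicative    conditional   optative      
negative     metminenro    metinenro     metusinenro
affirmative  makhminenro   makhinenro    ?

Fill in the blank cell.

Attach voice active i- → inenro.
Attach mood optative us- → usinenro.
Attach polarity affirmative akh- → akhusinenro.
Attach aspect progressive me- (before vowel 'a') → meakhusinenro.
Apply vowel deletion: meakhusinenro → makhusinenro.
Nasal assimilation: no change.

makhusinenro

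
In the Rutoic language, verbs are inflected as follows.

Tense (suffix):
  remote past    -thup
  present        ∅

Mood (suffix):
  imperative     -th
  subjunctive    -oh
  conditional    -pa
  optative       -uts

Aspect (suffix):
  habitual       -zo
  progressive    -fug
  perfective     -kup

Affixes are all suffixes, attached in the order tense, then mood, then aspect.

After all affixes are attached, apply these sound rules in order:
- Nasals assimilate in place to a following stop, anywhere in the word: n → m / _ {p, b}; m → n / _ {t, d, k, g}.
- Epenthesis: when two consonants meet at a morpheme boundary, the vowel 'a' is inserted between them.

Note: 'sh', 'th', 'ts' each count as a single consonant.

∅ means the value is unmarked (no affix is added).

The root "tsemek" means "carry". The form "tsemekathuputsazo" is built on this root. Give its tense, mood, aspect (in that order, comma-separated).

remote past, optative, habitual

Segment: tsemek-thup-uts-zo.
tense: -thup → remote past.
mood: -uts → optative.
aspect: -zo → habitual.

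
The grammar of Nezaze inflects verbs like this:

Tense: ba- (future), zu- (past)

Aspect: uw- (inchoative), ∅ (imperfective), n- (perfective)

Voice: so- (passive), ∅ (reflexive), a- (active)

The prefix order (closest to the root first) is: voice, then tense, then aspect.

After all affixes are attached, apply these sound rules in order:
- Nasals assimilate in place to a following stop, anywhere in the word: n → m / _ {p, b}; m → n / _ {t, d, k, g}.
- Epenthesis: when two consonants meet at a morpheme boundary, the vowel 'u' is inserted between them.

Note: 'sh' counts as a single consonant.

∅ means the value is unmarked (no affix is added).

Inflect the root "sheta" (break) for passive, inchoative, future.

Attach voice passive so- → sosheta.
Attach tense future ba- → basosheta.
Attach aspect inchoative uw- → uwbasosheta.
Nasal assimilation: no change.
Apply epenthesis: uwbasosheta → uwubasosheta.

uwubasosheta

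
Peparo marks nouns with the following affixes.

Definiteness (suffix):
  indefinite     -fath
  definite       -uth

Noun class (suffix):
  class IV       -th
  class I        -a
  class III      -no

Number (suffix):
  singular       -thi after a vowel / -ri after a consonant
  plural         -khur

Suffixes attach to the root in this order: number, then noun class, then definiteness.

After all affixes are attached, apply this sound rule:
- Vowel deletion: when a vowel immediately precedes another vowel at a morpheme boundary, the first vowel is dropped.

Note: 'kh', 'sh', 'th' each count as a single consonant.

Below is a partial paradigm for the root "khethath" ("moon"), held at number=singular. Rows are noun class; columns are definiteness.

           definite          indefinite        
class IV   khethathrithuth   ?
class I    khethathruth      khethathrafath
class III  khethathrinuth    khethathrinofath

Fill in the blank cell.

Attach number singular -ri (after consonant 'th') → khethathri.
Attach noun class class IV -th → khethathrith.
Attach definiteness indefinite -fath → khethathrithfath.
Vowel deletion: no change.

khethathrithfath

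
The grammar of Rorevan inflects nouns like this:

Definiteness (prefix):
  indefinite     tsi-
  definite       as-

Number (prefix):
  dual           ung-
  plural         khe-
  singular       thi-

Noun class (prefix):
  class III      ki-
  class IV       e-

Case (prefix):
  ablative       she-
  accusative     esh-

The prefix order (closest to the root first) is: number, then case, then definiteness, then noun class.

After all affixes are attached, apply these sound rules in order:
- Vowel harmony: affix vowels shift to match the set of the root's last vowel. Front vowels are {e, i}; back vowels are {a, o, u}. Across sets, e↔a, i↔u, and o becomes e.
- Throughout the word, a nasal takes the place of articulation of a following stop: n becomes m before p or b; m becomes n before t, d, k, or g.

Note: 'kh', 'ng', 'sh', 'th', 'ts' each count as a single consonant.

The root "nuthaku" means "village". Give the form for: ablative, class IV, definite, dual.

aasshaungnuthaku

Attach number dual ung- → ungnuthaku.
Attach case ablative she- → sheungnuthaku.
Attach definiteness definite as- → assheungnuthaku.
Attach noun class class IV e- → eassheungnuthaku.
Apply vowel harmony: eassheungnuthaku → aasshaungnuthaku.
Nasal assimilation: no change.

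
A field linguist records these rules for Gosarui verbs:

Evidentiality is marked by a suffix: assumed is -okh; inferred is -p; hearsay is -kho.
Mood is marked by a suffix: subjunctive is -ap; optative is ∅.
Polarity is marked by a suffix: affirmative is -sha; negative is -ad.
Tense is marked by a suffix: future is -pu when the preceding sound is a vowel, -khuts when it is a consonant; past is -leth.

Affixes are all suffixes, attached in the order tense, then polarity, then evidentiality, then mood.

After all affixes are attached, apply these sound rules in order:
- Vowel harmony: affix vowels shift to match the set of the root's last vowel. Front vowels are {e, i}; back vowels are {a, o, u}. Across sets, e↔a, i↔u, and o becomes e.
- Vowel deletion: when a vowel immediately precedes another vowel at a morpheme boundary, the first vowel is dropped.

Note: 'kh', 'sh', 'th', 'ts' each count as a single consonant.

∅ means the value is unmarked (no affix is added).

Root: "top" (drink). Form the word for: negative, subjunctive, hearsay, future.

topkhutsadkhap

Attach tense future -khuts (after consonant 'p') → topkhuts.
Attach polarity negative -ad → topkhutsad.
Attach evidentiality hearsay -kho → topkhutsadkho.
Attach mood subjunctive -ap → topkhutsadkhoap.
Vowel harmony: no change.
Apply vowel deletion: topkhutsadkhoap → topkhutsadkhap.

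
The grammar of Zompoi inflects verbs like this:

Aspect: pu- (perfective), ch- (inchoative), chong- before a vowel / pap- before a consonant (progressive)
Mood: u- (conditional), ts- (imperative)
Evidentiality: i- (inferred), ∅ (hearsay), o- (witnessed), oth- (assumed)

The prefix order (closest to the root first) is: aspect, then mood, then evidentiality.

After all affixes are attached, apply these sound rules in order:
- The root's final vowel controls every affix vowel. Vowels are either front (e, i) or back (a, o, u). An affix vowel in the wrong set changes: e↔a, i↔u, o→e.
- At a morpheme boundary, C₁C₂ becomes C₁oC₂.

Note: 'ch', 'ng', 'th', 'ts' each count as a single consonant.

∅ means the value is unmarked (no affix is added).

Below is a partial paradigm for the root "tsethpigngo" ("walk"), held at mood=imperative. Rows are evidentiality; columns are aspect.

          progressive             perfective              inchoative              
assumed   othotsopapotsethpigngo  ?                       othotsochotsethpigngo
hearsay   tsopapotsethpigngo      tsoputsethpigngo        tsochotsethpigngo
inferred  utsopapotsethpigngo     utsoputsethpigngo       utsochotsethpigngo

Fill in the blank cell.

Attach aspect perfective pu- → putsethpigngo.
Attach mood imperative ts- → tsputsethpigngo.
Attach evidentiality assumed oth- → othtsputsethpigngo.
Vowel harmony: no change.
Apply epenthesis: othtsputsethpigngo → othotsoputsethpigngo.

othotsoputsethpigngo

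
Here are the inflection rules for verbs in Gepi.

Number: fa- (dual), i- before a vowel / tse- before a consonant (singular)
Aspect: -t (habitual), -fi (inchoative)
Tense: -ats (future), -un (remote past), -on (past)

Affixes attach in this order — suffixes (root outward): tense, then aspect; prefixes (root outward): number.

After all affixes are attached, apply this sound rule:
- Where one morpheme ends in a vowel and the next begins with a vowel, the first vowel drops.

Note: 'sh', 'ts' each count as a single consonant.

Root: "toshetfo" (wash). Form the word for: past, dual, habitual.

fatoshetfont

Attach tense past -on → toshetfoon.
Attach aspect habitual -t → toshetfoont.
Attach number dual fa- → fatoshetfoont.
Apply vowel deletion: fatoshetfoont → fatoshetfont.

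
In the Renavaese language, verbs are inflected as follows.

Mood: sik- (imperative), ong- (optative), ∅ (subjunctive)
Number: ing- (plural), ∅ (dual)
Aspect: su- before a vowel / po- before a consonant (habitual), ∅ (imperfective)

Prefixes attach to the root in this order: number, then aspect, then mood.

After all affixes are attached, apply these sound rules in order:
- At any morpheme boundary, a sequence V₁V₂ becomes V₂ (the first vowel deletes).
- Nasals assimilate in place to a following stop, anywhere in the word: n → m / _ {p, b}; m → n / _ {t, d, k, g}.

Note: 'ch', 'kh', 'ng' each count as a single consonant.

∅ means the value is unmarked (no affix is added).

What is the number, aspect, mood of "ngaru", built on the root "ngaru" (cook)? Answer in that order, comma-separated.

Segment: ngaru.
number: ∅ → dual.
aspect: ∅ → imperfective.
mood: ∅ → subjunctive.

dual, imperfective, subjunctive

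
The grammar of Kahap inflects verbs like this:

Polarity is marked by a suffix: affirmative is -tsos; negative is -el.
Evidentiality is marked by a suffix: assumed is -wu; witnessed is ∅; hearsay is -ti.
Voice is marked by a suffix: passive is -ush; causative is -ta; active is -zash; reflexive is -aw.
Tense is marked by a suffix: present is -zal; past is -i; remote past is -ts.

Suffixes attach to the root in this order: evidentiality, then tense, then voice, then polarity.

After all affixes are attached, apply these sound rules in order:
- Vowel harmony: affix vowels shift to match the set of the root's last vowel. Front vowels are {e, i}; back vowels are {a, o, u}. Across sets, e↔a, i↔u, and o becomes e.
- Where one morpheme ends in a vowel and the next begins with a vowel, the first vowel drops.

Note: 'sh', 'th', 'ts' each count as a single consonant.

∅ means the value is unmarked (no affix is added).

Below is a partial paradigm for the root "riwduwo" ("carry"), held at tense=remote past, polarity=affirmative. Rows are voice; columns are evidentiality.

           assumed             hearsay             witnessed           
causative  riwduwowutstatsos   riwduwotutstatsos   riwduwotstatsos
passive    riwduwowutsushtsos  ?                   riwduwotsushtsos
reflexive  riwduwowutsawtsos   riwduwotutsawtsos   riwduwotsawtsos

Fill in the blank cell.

riwduwotutsushtsos

Attach evidentiality hearsay -ti → riwduwoti.
Attach tense remote past -ts → riwduwotits.
Attach voice passive -ush → riwduwotitsush.
Attach polarity affirmative -tsos → riwduwotitsushtsos.
Apply vowel harmony: riwduwotitsushtsos → riwduwotutsushtsos.
Vowel deletion: no change.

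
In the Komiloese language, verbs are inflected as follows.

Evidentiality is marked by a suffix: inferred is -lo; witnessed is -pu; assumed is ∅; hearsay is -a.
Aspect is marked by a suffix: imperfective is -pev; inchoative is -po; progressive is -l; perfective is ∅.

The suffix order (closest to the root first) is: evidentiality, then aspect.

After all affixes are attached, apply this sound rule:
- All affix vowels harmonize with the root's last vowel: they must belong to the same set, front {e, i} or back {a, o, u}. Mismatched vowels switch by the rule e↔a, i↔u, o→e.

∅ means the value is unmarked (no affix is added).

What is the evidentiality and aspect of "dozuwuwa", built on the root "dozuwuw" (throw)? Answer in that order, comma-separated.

hearsay, perfective

Segment: dozuwuw-a.
evidentiality: -a → hearsay.
aspect: ∅ → perfective.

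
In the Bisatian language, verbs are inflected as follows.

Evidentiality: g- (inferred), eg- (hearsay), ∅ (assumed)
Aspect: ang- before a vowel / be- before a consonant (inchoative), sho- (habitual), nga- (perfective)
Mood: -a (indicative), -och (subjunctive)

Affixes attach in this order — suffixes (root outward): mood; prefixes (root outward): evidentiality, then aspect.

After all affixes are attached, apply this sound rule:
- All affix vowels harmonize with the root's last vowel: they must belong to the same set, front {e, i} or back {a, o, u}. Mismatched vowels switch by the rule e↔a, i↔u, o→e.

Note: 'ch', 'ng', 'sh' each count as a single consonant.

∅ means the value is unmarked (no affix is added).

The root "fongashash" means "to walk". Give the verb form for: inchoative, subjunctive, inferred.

bagfongashashoch

Attach evidentiality inferred g- → gfongashash.
Attach mood subjunctive -och → gfongashashoch.
Attach aspect inchoative be- (before consonant 'g') → begfongashashoch.
Apply vowel harmony: begfongashashoch → bagfongashashoch.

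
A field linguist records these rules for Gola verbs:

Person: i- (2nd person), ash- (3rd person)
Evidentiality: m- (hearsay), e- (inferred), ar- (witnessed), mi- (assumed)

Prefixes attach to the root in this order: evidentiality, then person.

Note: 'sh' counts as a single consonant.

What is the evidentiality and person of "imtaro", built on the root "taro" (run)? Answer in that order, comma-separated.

hearsay, 2nd person

Segment: i-m-taro.
evidentiality: m- → hearsay.
person: i- → 2nd person.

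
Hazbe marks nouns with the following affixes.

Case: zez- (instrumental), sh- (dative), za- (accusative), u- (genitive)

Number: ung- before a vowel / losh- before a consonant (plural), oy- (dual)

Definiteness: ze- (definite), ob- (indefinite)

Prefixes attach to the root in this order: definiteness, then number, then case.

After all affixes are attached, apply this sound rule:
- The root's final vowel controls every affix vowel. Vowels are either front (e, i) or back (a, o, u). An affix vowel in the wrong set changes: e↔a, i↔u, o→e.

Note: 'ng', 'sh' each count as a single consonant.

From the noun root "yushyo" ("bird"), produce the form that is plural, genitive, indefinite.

Attach definiteness indefinite ob- → obyushyo.
Attach number plural ung- (before vowel 'o') → ungobyushyo.
Attach case genitive u- → uungobyushyo.
Vowel harmony: no change.

uungobyushyo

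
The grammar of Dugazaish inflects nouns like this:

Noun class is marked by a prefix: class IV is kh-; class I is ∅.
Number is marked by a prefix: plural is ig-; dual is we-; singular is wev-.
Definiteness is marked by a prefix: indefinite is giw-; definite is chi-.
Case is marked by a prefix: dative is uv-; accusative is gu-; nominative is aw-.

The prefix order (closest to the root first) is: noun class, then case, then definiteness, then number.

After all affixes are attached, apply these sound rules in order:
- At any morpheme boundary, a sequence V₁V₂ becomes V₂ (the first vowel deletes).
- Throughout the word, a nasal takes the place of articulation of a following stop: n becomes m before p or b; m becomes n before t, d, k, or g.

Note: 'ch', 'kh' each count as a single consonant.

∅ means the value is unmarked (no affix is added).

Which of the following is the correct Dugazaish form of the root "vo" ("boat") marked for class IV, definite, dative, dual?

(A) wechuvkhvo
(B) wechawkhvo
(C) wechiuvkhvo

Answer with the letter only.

Attach noun class class IV kh- → khvo.
Attach case dative uv- → uvkhvo.
Attach definiteness definite chi- → chiuvkhvo.
Attach number dual we- → wechiuvkhvo.
Apply vowel deletion: wechiuvkhvo → wechuvkhvo.
Nasal assimilation: no change.
So the correct form is wechuvkhvo, option (A).
(C) wechiuvkhvo is wrong: it fails to apply the sound rule(s).
(B) wechawkhvo is wrong: it uses nominative instead of dative for case.

A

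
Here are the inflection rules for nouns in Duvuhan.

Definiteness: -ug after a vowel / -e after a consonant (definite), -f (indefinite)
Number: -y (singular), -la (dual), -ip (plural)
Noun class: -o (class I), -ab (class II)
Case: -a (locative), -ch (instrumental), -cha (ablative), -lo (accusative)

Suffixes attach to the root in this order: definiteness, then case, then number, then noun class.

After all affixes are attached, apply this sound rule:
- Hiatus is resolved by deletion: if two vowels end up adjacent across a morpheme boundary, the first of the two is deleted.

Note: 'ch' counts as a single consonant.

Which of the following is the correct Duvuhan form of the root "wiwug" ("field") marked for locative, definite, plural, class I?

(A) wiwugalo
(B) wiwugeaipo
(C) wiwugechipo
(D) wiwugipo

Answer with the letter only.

D

Attach definiteness definite -e (after consonant 'g') → wiwuge.
Attach case locative -a → wiwugea.
Attach number plural -ip → wiwugeaip.
Attach noun class class I -o → wiwugeaipo.
Apply vowel deletion: wiwugeaipo → wiwugipo.
So the correct form is wiwugipo, option (D).
(B) wiwugeaipo is wrong: it fails to apply the sound rule(s).
(C) wiwugechipo is wrong: it uses instrumental instead of locative for case.
(A) wiwugalo is wrong: it uses dual instead of plural for number.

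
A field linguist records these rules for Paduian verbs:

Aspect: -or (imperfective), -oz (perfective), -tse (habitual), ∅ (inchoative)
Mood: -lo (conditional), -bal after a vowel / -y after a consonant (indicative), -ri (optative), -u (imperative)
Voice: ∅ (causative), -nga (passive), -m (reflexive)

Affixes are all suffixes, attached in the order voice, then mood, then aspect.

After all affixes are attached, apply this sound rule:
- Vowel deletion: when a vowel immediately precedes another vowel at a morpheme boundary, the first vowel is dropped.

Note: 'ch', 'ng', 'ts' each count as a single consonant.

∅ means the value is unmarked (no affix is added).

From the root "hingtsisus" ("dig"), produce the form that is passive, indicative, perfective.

hingtsisusngabaloz

Attach voice passive -nga → hingtsisusnga.
Attach mood indicative -bal (after vowel 'a') → hingtsisusngabal.
Attach aspect perfective -oz → hingtsisusngabaloz.
Vowel deletion: no change.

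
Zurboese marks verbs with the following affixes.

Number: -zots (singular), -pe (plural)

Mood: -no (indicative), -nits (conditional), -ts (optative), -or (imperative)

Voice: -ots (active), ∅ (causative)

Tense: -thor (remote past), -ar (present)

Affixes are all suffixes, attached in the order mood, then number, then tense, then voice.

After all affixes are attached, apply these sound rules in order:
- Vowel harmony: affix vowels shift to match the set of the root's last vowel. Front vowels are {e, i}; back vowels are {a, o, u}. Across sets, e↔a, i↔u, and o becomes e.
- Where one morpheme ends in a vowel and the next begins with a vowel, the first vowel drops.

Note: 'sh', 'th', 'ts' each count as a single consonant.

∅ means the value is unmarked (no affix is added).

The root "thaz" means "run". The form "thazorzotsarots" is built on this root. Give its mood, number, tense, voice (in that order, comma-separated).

Segment: thaz-or-zots-ar-ots.
mood: -or → imperative.
number: -zots → singular.
tense: -ar → present.
voice: -ots → active.

imperative, singular, present, active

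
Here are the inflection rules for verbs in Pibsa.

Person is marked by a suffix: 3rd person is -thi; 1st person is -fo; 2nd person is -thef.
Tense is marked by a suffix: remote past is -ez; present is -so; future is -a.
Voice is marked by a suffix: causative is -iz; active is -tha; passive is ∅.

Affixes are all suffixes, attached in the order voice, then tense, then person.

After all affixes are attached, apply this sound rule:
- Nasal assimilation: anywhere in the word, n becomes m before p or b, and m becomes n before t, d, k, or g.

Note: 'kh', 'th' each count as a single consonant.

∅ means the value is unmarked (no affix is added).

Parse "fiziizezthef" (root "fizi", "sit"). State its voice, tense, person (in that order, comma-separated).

Segment: fizi-iz-ez-thef.
voice: -iz → causative.
tense: -ez → remote past.
person: -thef → 2nd person.

causative, remote past, 2nd person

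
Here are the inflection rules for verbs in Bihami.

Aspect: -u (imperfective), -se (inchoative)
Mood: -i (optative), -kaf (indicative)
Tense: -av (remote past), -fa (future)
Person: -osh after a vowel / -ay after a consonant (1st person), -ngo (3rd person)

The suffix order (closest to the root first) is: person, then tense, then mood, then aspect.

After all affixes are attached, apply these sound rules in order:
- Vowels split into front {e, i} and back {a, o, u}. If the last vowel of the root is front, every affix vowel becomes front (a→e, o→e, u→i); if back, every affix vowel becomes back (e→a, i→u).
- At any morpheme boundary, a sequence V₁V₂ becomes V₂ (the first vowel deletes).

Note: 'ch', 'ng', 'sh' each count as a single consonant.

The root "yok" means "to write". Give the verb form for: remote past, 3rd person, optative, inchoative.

yokngavusa

Attach person 3rd person -ngo → yokngo.
Attach tense remote past -av → yokngoav.
Attach mood optative -i → yokngoavi.
Attach aspect inchoative -se → yokngoavise.
Apply vowel harmony: yokngoavise → yokngoavusa.
Apply vowel deletion: yokngoavusa → yokngavusa.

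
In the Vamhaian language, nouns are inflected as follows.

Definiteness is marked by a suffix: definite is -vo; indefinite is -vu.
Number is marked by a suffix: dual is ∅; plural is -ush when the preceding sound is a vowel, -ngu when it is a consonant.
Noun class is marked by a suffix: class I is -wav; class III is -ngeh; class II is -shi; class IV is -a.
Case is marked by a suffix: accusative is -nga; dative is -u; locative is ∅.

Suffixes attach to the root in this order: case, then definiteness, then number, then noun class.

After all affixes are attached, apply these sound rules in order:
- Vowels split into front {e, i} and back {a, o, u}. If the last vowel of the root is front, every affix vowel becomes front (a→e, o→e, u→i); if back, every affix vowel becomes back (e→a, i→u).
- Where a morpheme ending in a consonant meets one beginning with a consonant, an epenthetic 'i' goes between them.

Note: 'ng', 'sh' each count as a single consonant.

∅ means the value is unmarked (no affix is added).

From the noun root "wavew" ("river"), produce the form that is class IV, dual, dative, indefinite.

wavewivie

Attach case dative -u → wavewu.
Attach definiteness indefinite -vu → wavewuvu.
number = dual: zero marking, form stays wavewuvu.
Attach noun class class IV -a → wavewuvua.
Apply vowel harmony: wavewuvua → wavewivie.
Epenthesis: no change.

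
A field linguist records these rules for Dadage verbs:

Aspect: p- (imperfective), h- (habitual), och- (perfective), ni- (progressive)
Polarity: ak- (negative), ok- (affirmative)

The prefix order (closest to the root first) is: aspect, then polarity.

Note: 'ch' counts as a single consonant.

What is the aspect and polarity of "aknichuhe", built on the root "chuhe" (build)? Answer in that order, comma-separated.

Segment: ak-ni-chuhe.
aspect: ni- → progressive.
polarity: ak- → negative.

progressive, negative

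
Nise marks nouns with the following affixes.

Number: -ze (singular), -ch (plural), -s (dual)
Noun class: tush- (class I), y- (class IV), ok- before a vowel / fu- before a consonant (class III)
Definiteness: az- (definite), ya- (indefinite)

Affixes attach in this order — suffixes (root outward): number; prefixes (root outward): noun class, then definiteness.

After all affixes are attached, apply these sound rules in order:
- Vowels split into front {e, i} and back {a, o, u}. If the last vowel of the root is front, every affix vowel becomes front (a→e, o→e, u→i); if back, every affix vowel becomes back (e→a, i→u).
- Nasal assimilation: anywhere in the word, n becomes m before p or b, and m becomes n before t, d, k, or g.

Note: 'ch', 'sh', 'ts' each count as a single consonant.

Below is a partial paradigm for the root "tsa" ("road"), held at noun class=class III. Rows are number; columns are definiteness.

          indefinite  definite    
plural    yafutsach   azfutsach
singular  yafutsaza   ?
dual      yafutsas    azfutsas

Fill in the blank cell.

azfutsaza

Attach noun class class III fu- (before consonant 'ts') → futsa.
Attach number singular -ze → futsaze.
Attach definiteness definite az- → azfutsaze.
Apply vowel harmony: azfutsaze → azfutsaza.
Nasal assimilation: no change.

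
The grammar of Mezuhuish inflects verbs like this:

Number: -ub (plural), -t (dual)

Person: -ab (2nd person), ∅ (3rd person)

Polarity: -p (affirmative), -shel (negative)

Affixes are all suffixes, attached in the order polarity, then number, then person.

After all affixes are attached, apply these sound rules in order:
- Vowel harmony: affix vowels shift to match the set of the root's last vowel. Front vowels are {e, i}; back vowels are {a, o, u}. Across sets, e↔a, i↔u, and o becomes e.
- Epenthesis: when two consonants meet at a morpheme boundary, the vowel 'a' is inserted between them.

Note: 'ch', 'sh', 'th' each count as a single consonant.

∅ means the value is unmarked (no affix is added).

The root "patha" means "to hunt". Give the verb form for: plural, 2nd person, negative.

pathashalubab

Attach polarity negative -shel → pathashel.
Attach number plural -ub → pathashelub.
Attach person 2nd person -ab → pathashelubab.
Apply vowel harmony: pathashelubab → pathashalubab.
Epenthesis: no change.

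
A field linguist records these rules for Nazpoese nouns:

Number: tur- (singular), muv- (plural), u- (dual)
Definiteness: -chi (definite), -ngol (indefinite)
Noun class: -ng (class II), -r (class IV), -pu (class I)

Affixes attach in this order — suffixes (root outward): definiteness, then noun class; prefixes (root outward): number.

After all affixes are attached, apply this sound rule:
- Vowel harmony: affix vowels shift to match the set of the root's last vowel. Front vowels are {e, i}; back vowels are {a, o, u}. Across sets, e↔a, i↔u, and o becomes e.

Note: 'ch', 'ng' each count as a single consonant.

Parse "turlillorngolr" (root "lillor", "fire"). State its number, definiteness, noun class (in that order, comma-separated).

Segment: tur-lillor-ngol-r.
number: tur- → singular.
definiteness: -ngol → indefinite.
noun class: -r → class IV.

singular, indefinite, class IV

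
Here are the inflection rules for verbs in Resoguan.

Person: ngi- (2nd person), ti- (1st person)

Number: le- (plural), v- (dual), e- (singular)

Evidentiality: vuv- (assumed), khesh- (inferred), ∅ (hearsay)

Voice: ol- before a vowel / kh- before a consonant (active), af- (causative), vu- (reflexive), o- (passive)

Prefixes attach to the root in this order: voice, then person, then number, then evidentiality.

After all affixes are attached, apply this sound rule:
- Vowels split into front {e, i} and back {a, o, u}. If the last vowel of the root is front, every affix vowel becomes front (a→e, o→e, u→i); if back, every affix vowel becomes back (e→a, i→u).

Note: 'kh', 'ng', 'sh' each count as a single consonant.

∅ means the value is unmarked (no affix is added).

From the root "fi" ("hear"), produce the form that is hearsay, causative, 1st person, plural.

letieffi

Attach voice causative af- → affi.
Attach person 1st person ti- → tiaffi.
Attach number plural le- → letiaffi.
evidentiality = hearsay: zero marking, form stays letiaffi.
Apply vowel harmony: letiaffi → letieffi.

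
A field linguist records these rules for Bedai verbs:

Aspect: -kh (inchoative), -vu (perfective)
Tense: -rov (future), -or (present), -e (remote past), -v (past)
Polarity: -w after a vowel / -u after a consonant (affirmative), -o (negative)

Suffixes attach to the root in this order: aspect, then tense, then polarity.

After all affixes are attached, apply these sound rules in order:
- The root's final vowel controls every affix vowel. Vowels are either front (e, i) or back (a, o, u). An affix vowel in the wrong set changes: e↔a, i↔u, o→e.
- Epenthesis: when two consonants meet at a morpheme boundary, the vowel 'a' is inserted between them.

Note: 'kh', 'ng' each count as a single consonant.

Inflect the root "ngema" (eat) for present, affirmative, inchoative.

Attach aspect inchoative -kh → ngemakh.
Attach tense present -or → ngemakhor.
Attach polarity affirmative -u (after consonant 'r') → ngemakhoru.
Vowel harmony: no change.
Epenthesis: no change.

ngemakhoru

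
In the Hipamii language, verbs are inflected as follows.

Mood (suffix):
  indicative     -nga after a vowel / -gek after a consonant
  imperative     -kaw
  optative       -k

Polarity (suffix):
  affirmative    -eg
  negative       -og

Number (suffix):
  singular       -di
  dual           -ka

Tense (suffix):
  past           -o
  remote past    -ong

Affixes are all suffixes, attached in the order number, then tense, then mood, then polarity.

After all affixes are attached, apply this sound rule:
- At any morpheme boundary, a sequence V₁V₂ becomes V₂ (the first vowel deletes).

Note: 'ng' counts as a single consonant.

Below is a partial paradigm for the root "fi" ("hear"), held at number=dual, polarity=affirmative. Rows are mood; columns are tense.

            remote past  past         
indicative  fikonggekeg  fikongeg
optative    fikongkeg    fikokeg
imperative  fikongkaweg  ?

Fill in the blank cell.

fikokaweg

Attach number dual -ka → fika.
Attach tense past -o → fikao.
Attach mood imperative -kaw → fikaokaw.
Attach polarity affirmative -eg → fikaokaweg.
Apply vowel deletion: fikaokaweg → fikokaweg.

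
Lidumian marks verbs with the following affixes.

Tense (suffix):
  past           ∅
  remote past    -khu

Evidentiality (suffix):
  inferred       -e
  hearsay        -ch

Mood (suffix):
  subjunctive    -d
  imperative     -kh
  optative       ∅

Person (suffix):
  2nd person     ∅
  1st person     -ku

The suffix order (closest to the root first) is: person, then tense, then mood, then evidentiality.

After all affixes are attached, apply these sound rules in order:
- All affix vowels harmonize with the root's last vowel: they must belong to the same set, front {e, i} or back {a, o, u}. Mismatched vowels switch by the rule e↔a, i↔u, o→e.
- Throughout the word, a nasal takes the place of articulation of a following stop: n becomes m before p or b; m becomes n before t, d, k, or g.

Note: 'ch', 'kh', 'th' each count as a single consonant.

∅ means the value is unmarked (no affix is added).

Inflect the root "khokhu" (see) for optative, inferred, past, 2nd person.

person = 2nd person: zero marking, form stays khokhu.
tense = past: zero marking, form stays khokhu.
mood = optative: zero marking, form stays khokhu.
Attach evidentiality inferred -e → khokhue.
Apply vowel harmony: khokhue → khokhua.
Nasal assimilation: no change.

khokhua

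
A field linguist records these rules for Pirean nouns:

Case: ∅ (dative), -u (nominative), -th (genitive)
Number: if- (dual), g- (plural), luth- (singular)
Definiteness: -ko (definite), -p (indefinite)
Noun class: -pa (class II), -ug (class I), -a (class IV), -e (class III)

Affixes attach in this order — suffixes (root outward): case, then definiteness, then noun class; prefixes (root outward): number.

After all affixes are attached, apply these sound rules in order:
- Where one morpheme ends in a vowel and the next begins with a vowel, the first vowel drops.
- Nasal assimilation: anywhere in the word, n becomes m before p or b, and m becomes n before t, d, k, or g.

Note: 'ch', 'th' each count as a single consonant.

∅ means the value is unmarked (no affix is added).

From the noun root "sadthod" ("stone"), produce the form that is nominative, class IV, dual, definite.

ifsadthoduka

Attach case nominative -u → sadthodu.
Attach definiteness definite -ko → sadthoduko.
Attach noun class class IV -a → sadthodukoa.
Attach number dual if- → ifsadthodukoa.
Apply vowel deletion: ifsadthodukoa → ifsadthoduka.
Nasal assimilation: no change.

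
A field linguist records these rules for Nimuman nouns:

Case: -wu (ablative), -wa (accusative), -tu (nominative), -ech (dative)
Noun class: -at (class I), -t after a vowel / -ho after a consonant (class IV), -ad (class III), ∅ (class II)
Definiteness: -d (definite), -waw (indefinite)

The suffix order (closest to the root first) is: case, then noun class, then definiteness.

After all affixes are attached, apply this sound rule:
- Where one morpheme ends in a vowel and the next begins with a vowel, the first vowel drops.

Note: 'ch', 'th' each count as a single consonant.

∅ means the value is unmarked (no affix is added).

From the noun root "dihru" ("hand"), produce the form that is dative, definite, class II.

Attach case dative -ech → dihruech.
noun class = class II: zero marking, form stays dihruech.
Attach definiteness definite -d → dihruechd.
Apply vowel deletion: dihruechd → dihrechd.

dihrechd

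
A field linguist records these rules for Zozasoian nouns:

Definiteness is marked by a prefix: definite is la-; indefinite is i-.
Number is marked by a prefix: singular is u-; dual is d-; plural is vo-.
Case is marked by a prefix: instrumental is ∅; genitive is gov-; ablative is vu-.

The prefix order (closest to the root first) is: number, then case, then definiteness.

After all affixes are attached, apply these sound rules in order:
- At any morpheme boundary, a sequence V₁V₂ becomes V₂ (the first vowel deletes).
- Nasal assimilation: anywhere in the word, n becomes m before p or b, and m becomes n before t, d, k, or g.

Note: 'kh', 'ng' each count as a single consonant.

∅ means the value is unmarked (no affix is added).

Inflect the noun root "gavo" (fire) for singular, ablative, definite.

Attach number singular u- → ugavo.
Attach case ablative vu- → vuugavo.
Attach definiteness definite la- → lavuugavo.
Apply vowel deletion: lavuugavo → lavugavo.
Nasal assimilation: no change.

lavugavo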